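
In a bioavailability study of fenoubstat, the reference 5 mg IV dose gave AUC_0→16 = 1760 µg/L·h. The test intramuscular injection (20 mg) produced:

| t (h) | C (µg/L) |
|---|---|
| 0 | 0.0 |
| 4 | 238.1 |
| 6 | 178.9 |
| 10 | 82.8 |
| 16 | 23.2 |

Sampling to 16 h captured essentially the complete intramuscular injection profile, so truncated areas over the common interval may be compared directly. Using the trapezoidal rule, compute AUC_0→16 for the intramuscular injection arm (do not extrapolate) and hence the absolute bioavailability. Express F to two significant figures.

Trapezoidal AUC_0→16 (intramuscular injection):
  [0→4]: (0.0+238.1)/2 × 4 = 476.2
  [4→6]: (238.1+178.9)/2 × 2 = 417.0
  [6→10]: (178.9+82.8)/2 × 4 = 523.4
  [10→16]: (82.8+23.2)/2 × 6 = 318.0
  Sum = 1734.6 µg/L·h
F = (AUC_ev/D_ev)/(AUC_iv/D_iv) = (1734.6/20)/(1760/5) = 86.73/352 = 0.2464

F = 0.25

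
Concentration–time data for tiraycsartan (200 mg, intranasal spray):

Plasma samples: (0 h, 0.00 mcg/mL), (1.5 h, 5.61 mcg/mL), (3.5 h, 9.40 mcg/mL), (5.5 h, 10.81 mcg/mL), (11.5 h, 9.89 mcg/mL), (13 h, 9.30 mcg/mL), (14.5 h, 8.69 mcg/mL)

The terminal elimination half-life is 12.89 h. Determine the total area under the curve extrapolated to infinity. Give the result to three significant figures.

Trapezoidal AUC_0→14.5:
  [0→1.5]: (0.00+5.61)/2 × 1.5 = 4.2075
  [1.5→3.5]: (5.61+9.40)/2 × 2 = 15.01
  [3.5→5.5]: (9.40+10.81)/2 × 2 = 20.21
  [5.5→11.5]: (10.81+9.89)/2 × 6 = 62.1
  [11.5→13]: (9.89+9.30)/2 × 1.5 = 14.3925
  [13→14.5]: (9.30+8.69)/2 × 1.5 = 13.4925
  Sum = 129.4125 mcg/mL·h
k_e = ln2 / t½ = 0.693147 / 12.89 = 0.0538 h^-1
Extrapolated tail: C_last / k_e = 8.69 / 0.0538 = 161.524
AUC_0→∞ = 129.4125 + 161.524 = 290.9365 mcg/mL·h

AUC = 291 mcg/mL·h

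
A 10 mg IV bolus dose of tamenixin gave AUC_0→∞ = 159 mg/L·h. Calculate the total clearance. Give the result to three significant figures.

CL = Dose_iv / AUC_0→∞
   = 10 / 159 = 0.0628931 L/h

CL = 0.0629 L/h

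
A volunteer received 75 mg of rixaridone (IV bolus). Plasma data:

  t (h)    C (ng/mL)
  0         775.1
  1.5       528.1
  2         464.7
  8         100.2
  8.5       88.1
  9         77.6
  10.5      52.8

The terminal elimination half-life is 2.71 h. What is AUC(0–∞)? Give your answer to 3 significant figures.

Trapezoidal AUC_0→10.5:
  [0→1.5]: (775.1+528.1)/2 × 1.5 = 977.4
  [1.5→2]: (528.1+464.7)/2 × 0.5 = 248.2
  [2→8]: (464.7+100.2)/2 × 6 = 1694.7
  [8→8.5]: (100.2+88.1)/2 × 0.5 = 47.075
  [8.5→9]: (88.1+77.6)/2 × 0.5 = 41.425
  [9→10.5]: (77.6+52.8)/2 × 1.5 = 97.8
  Sum = 3106.6 ng/mL·h
k_e = ln2 / t½ = 0.693147 / 2.71 = 0.2558 h^-1
Extrapolated tail: C_last / k_e = 52.8 / 0.2558 = 206.411
AUC_0→∞ = 3106.6 + 206.411 = 3313.011 ng/mL·h

AUC = 3310 ng/mL·h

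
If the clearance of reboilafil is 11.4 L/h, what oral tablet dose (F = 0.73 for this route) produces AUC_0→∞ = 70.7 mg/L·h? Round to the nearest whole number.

Dose = CL × AUC_0→∞ / F
     = 11.4 × 70.7 / 0.73 = 1104.08 mg

Dose = 1104 mg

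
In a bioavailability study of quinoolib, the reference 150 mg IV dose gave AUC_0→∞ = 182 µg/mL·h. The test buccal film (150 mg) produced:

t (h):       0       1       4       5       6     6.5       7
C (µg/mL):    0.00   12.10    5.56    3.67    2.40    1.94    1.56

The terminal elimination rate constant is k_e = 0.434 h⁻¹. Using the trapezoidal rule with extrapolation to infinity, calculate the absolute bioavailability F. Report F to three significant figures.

F = 0.251

Trapezoidal AUC_0→7 (buccal film):
  [0→1]: (0.00+12.10)/2 × 1 = 6.05
  [1→4]: (12.10+5.56)/2 × 3 = 26.49
  [4→5]: (5.56+3.67)/2 × 1 = 4.615
  [5→6]: (3.67+2.40)/2 × 1 = 3.035
  [6→6.5]: (2.40+1.94)/2 × 0.5 = 1.085
  [6.5→7]: (1.94+1.56)/2 × 0.5 = 0.875
  Sum = 42.15 µg/mL·h
Tail: C_last/k_e = 1.56/0.434 = 3.594
AUC_0→∞ (buccal film) = 42.15 + 3.594 = 45.744 µg/mL·h
F = (AUC_ev/D_ev)/(AUC_iv/D_iv) = (45.744/150)/(182/150) = 0.30496/1.21333 = 0.2513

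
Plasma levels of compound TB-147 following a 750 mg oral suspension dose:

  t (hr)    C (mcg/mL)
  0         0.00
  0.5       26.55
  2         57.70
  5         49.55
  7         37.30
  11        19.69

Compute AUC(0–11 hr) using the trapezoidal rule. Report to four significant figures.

AUC = 431.5 mcg/mL·hr

Trapezoidal AUC_0→11:
  [0→0.5]: (0.00+26.55)/2 × 0.5 = 6.6375
  [0.5→2]: (26.55+57.70)/2 × 1.5 = 63.1875
  [2→5]: (57.70+49.55)/2 × 3 = 160.875
  [5→7]: (49.55+37.30)/2 × 2 = 86.85
  [7→11]: (37.30+19.69)/2 × 4 = 113.98
  Sum = 431.53 mcg/mL·hr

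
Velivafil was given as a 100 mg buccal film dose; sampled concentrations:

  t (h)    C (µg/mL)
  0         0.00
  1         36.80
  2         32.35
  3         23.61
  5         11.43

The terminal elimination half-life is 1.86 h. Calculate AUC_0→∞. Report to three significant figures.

AUC = 147 µg/mL·h

Trapezoidal AUC_0→5:
  [0→1]: (0.00+36.80)/2 × 1 = 18.4
  [1→2]: (36.80+32.35)/2 × 1 = 34.575
  [2→3]: (32.35+23.61)/2 × 1 = 27.98
  [3→5]: (23.61+11.43)/2 × 2 = 35.04
  Sum = 115.995 µg/mL·h
k_e = ln2 / t½ = 0.693147 / 1.86 = 0.3727 h^-1
Extrapolated tail: C_last / k_e = 11.43 / 0.3727 = 30.668
AUC_0→∞ = 115.995 + 30.668 = 146.663 µg/mL·h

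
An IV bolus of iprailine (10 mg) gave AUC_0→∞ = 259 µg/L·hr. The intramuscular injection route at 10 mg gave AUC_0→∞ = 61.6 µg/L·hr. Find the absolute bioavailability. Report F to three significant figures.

F = 0.238

F = (AUC_ev / D_ev) / (AUC_iv / D_iv)
  = (61.6/10) / (259/10)
  = 6.16 / 25.9 = 0.2378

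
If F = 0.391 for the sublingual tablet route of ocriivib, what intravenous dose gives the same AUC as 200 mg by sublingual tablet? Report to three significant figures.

Systemic exposure from an extravascular dose = F × D_ev, so the equivalent IV dose is F × D_ev.
D_iv = F × D_ev = 0.391 × 200 = 78.2 mg

D_iv = 78.2 mg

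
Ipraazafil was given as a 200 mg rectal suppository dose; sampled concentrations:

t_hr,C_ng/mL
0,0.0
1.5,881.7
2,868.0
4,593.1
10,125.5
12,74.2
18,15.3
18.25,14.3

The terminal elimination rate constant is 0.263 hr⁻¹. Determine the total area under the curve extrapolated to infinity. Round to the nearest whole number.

AUC = 5242 ng/mL·hr

Trapezoidal AUC_0→18.25:
  [0→1.5]: (0.0+881.7)/2 × 1.5 = 661.275
  [1.5→2]: (881.7+868.0)/2 × 0.5 = 437.425
  [2→4]: (868.0+593.1)/2 × 2 = 1461.1
  [4→10]: (593.1+125.5)/2 × 6 = 2155.8
  [10→12]: (125.5+74.2)/2 × 2 = 199.7
  [12→18]: (74.2+15.3)/2 × 6 = 268.5
  [18→18.25]: (15.3+14.3)/2 × 0.25 = 3.7
  Sum = 5187.5 ng/mL·hr
Extrapolated tail: C_last / k_e = 14.3 / 0.263 = 54.373
AUC_0→∞ = 5187.5 + 54.373 = 5241.873 ng/mL·hr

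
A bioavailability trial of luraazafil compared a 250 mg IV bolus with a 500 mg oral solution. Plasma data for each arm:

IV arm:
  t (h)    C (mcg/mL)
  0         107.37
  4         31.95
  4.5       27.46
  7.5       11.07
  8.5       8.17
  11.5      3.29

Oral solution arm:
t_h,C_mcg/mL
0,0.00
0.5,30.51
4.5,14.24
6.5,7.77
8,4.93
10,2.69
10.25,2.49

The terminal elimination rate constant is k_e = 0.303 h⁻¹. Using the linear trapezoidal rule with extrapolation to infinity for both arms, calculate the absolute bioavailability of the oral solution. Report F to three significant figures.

Trapezoidal AUC_0→11.5 (IV):
  [0→4]: (107.37+31.95)/2 × 4 = 278.64
  [4→4.5]: (31.95+27.46)/2 × 0.5 = 14.8525
  [4.5→7.5]: (27.46+11.07)/2 × 3 = 57.795
  [7.5→8.5]: (11.07+8.17)/2 × 1 = 9.62
  [8.5→11.5]: (8.17+3.29)/2 × 3 = 17.19
  Sum = 378.0975 mcg/mL·h
IV tail: 3.29/0.303 = 10.858; AUC_iv,0→∞ = 378.0975 + 10.858 = 388.9555 mcg/mL·h
Trapezoidal AUC_0→10.25 (oral solution):
  [0→0.5]: (0.00+30.51)/2 × 0.5 = 7.6275
  [0.5→4.5]: (30.51+14.24)/2 × 4 = 89.5
  [4.5→6.5]: (14.24+7.77)/2 × 2 = 22.01
  [6.5→8]: (7.77+4.93)/2 × 1.5 = 9.525
  [8→10]: (4.93+2.69)/2 × 2 = 7.62
  [10→10.25]: (2.69+2.49)/2 × 0.25 = 0.6475
  Sum = 136.93 mcg/mL·h
oral solution tail: 2.49/0.303 = 8.218; AUC_ev,0→∞ = 136.93 + 8.218 = 145.148 mcg/mL·h
F = (AUC_ev/D_ev)/(AUC_iv/D_iv) = (145.148/500)/(388.9555/250) = 0.290296/1.555822 = 0.1866

F = 0.187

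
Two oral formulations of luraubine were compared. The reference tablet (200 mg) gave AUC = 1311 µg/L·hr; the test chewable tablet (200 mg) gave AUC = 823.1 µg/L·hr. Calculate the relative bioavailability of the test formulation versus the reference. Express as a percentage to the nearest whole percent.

F_rel = 63%

F_rel = (AUC_test/D_test) / (AUC_ref/D_ref)
      = (823.1/200) / (1311/200)
      = 4.1155 / 6.555 = 0.6278 = 62.78%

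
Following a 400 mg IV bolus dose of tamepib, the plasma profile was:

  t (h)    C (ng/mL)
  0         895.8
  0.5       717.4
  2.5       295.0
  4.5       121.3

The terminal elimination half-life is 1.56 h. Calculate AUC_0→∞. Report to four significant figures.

AUC = 2105 ng/mL·h

Trapezoidal AUC_0→4.5:
  [0→0.5]: (895.8+717.4)/2 × 0.5 = 403.3
  [0.5→2.5]: (717.4+295.0)/2 × 2 = 1012.4
  [2.5→4.5]: (295.0+121.3)/2 × 2 = 416.3
  Sum = 1832.0 ng/mL·h
k_e = ln2 / t½ = 0.693147 / 1.56 = 0.4443 h^-1
Extrapolated tail: C_last / k_e = 121.3 / 0.4443 = 273.014
AUC_0→∞ = 1832.0 + 273.014 = 2105.014 ng/mL·h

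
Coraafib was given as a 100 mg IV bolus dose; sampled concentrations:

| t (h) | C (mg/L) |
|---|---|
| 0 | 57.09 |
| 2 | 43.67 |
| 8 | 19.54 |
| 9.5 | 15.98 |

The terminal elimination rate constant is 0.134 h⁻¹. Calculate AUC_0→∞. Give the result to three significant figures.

Trapezoidal AUC_0→9.5:
  [0→2]: (57.09+43.67)/2 × 2 = 100.76
  [2→8]: (43.67+19.54)/2 × 6 = 189.63
  [8→9.5]: (19.54+15.98)/2 × 1.5 = 26.64
  Sum = 317.03 mg/L·h
Extrapolated tail: C_last / k_e = 15.98 / 0.134 = 119.254
AUC_0→∞ = 317.03 + 119.254 = 436.284 mg/L·h

AUC = 436 mg/L·h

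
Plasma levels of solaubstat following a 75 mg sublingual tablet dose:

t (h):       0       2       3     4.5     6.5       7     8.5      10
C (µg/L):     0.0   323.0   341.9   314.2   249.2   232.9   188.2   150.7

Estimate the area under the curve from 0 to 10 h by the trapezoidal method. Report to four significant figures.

AUC = 2401 µg/L·h

Trapezoidal AUC_0→10:
  [0→2]: (0.0+323.0)/2 × 2 = 323.0
  [2→3]: (323.0+341.9)/2 × 1 = 332.45
  [3→4.5]: (341.9+314.2)/2 × 1.5 = 492.075
  [4.5→6.5]: (314.2+249.2)/2 × 2 = 563.4
  [6.5→7]: (249.2+232.9)/2 × 0.5 = 120.525
  [7→8.5]: (232.9+188.2)/2 × 1.5 = 315.825
  [8.5→10]: (188.2+150.7)/2 × 1.5 = 254.175
  Sum = 2401.45 µg/L·h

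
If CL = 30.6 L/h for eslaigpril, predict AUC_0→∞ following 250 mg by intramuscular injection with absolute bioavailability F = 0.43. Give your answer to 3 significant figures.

AUC_0→∞ = F × Dose / CL
        = 0.43 × 250 / 30.6 = 3.51307 mg/L·h

AUC = 3.51 mg/L·h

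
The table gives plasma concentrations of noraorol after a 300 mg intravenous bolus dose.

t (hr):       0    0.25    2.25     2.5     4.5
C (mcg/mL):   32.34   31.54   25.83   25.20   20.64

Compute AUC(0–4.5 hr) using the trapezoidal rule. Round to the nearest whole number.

Trapezoidal AUC_0→4.5:
  [0→0.25]: (32.34+31.54)/2 × 0.25 = 7.985
  [0.25→2.25]: (31.54+25.83)/2 × 2 = 57.37
  [2.25→2.5]: (25.83+25.20)/2 × 0.25 = 6.37875
  [2.5→4.5]: (25.20+20.64)/2 × 2 = 45.84
  Sum = 117.57375 mcg/mL·hr

AUC = 118 mcg/mL·hr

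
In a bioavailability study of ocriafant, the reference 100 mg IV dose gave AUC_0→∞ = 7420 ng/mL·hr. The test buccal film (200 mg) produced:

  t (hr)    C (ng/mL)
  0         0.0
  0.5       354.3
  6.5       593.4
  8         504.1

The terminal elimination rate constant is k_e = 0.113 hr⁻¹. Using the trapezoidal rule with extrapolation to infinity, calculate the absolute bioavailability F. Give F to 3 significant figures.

F = 0.554

Trapezoidal AUC_0→8 (buccal film):
  [0→0.5]: (0.0+354.3)/2 × 0.5 = 88.575
  [0.5→6.5]: (354.3+593.4)/2 × 6 = 2843.1
  [6.5→8]: (593.4+504.1)/2 × 1.5 = 823.125
  Sum = 3754.8 ng/mL·hr
Tail: C_last/k_e = 504.1/0.113 = 4461.062
AUC_0→∞ (buccal film) = 3754.8 + 4461.062 = 8215.862 ng/mL·hr
F = (AUC_ev/D_ev)/(AUC_iv/D_iv) = (8215.862/200)/(7420/100) = 41.07931/74.2 = 0.5536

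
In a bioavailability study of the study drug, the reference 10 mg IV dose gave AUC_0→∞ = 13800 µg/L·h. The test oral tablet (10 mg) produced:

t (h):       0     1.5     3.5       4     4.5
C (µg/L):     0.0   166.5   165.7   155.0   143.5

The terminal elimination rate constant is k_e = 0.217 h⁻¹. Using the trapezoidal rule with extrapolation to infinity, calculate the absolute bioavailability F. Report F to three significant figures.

Trapezoidal AUC_0→4.5 (oral tablet):
  [0→1.5]: (0.0+166.5)/2 × 1.5 = 124.875
  [1.5→3.5]: (166.5+165.7)/2 × 2 = 332.2
  [3.5→4]: (165.7+155.0)/2 × 0.5 = 80.175
  [4→4.5]: (155.0+143.5)/2 × 0.5 = 74.625
  Sum = 611.875 µg/L·h
Tail: C_last/k_e = 143.5/0.217 = 661.290
AUC_0→∞ (oral tablet) = 611.875 + 661.290 = 1273.165 µg/L·h
F = (AUC_ev/D_ev)/(AUC_iv/D_iv) = (1273.165/10)/(13800/10) = 127.3165/1380 = 0.0923

F = 0.0923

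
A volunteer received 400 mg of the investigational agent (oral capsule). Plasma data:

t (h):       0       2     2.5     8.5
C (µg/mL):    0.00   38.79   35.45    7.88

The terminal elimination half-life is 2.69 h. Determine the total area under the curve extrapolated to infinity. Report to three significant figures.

Trapezoidal AUC_0→8.5:
  [0→2]: (0.00+38.79)/2 × 2 = 38.79
  [2→2.5]: (38.79+35.45)/2 × 0.5 = 18.56
  [2.5→8.5]: (35.45+7.88)/2 × 6 = 129.99
  Sum = 187.34 µg/mL·h
k_e = ln2 / t½ = 0.693147 / 2.69 = 0.2577 h^-1
Extrapolated tail: C_last / k_e = 7.88 / 0.2577 = 30.578
AUC_0→∞ = 187.34 + 30.578 = 217.918 µg/mL·h

AUC = 218 µg/mL·h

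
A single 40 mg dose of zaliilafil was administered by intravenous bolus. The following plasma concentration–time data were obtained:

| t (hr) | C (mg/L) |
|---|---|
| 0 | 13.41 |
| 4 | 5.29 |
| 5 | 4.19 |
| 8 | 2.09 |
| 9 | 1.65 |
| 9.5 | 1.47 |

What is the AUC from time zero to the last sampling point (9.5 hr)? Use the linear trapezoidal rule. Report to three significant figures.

AUC = 54.2 mg/L·hr

Trapezoidal AUC_0→9.5:
  [0→4]: (13.41+5.29)/2 × 4 = 37.4
  [4→5]: (5.29+4.19)/2 × 1 = 4.74
  [5→8]: (4.19+2.09)/2 × 3 = 9.42
  [8→9]: (2.09+1.65)/2 × 1 = 1.87
  [9→9.5]: (1.65+1.47)/2 × 0.5 = 0.78
  Sum = 54.21 mg/L·hr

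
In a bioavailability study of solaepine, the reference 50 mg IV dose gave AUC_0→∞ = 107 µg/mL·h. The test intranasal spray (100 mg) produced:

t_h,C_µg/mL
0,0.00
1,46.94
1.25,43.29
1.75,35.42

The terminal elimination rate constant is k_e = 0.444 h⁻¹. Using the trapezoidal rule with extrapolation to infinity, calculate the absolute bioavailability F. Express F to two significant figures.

F = 0.63

Trapezoidal AUC_0→1.75 (intranasal spray):
  [0→1]: (0.00+46.94)/2 × 1 = 23.47
  [1→1.25]: (46.94+43.29)/2 × 0.25 = 11.27875
  [1.25→1.75]: (43.29+35.42)/2 × 0.5 = 19.6775
  Sum = 54.42625 µg/mL·h
Tail: C_last/k_e = 35.42/0.444 = 79.775
AUC_0→∞ (intranasal spray) = 54.42625 + 79.775 = 134.20125 µg/mL·h
F = (AUC_ev/D_ev)/(AUC_iv/D_iv) = (134.20125/100)/(107/50) = 1.3420125/2.14 = 0.6271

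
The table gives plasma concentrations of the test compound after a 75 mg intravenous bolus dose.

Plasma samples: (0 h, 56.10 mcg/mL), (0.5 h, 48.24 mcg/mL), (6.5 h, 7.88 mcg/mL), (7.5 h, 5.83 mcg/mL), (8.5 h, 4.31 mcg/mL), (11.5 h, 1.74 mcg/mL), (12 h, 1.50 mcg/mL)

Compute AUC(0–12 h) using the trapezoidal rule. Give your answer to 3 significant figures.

Trapezoidal AUC_0→12:
  [0→0.5]: (56.10+48.24)/2 × 0.5 = 26.085
  [0.5→6.5]: (48.24+7.88)/2 × 6 = 168.36
  [6.5→7.5]: (7.88+5.83)/2 × 1 = 6.855
  [7.5→8.5]: (5.83+4.31)/2 × 1 = 5.07
  [8.5→11.5]: (4.31+1.74)/2 × 3 = 9.075
  [11.5→12]: (1.74+1.50)/2 × 0.5 = 0.81
  Sum = 216.255 mcg/mL·h

AUC = 216 mcg/mL·h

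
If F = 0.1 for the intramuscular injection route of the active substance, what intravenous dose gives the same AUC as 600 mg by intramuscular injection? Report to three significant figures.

Systemic exposure from an extravascular dose = F × D_ev, so the equivalent IV dose is F × D_ev.
D_iv = F × D_ev = 0.1 × 600 = 60 mg

D_iv = 60.0 mg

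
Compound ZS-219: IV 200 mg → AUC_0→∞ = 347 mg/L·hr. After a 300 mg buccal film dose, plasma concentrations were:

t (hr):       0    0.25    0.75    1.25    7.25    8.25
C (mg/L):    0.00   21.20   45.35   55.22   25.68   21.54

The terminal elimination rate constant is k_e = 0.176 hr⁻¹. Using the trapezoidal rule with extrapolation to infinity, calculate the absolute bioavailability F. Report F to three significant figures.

F = 0.832

Trapezoidal AUC_0→8.25 (buccal film):
  [0→0.25]: (0.00+21.20)/2 × 0.25 = 2.65
  [0.25→0.75]: (21.20+45.35)/2 × 0.5 = 16.6375
  [0.75→1.25]: (45.35+55.22)/2 × 0.5 = 25.1425
  [1.25→7.25]: (55.22+25.68)/2 × 6 = 242.7
  [7.25→8.25]: (25.68+21.54)/2 × 1 = 23.61
  Sum = 310.74 mg/L·hr
Tail: C_last/k_e = 21.54/0.176 = 122.386
AUC_0→∞ (buccal film) = 310.74 + 122.386 = 433.126 mg/L·hr
F = (AUC_ev/D_ev)/(AUC_iv/D_iv) = (433.126/300)/(347/200) = 1.44375/1.735 = 0.8321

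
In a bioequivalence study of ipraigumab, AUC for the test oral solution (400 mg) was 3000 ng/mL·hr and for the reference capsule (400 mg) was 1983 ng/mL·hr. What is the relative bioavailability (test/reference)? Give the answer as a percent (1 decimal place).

F_rel = 151.3%

F_rel = (AUC_test/D_test) / (AUC_ref/D_ref)
      = (3000/400) / (1983/400)
      = 7.5 / 4.9575 = 1.5129 = 151.29%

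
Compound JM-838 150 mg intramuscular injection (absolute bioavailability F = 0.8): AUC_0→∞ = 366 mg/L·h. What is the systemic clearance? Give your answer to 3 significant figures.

CL = 0.328 L/h

CL = F × Dose / AUC_0→∞
   = 0.8 × 150 / 366 = 0.327869 L/h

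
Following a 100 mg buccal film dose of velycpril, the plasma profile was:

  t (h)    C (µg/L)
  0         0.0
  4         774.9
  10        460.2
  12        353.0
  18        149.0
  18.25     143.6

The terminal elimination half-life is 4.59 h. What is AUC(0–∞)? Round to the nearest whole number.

AUC = 8562 µg/L·h

Trapezoidal AUC_0→18.25:
  [0→4]: (0.0+774.9)/2 × 4 = 1549.8
  [4→10]: (774.9+460.2)/2 × 6 = 3705.3
  [10→12]: (460.2+353.0)/2 × 2 = 813.2
  [12→18]: (353.0+149.0)/2 × 6 = 1506.0
  [18→18.25]: (149.0+143.6)/2 × 0.25 = 36.575
  Sum = 7610.875 µg/L·h
k_e = ln2 / t½ = 0.693147 / 4.59 = 0.1510 h^-1
Extrapolated tail: C_last / k_e = 143.6 / 0.151 = 950.993
AUC_0→∞ = 7610.875 + 950.993 = 8561.868 µg/L·h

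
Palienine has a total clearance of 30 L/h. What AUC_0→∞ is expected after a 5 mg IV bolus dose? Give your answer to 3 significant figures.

AUC_0→∞ = Dose_iv / CL
        = 5 / 30 = 0.166667 mg/L·h

AUC = 0.167 mg/L·h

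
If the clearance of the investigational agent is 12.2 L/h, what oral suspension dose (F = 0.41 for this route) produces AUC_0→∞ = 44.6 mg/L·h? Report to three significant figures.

Dose = 1330 mg

Dose = CL × AUC_0→∞ / F
     = 12.2 × 44.6 / 0.41 = 1327.12 mg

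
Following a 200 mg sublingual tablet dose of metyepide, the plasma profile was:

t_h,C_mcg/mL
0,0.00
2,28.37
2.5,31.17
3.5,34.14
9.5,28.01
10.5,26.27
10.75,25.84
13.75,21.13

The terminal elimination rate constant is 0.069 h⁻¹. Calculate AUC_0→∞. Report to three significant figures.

AUC = 673 mcg/mL·h

Trapezoidal AUC_0→13.75:
  [0→2]: (0.00+28.37)/2 × 2 = 28.37
  [2→2.5]: (28.37+31.17)/2 × 0.5 = 14.885
  [2.5→3.5]: (31.17+34.14)/2 × 1 = 32.655
  [3.5→9.5]: (34.14+28.01)/2 × 6 = 186.45
  [9.5→10.5]: (28.01+26.27)/2 × 1 = 27.14
  [10.5→10.75]: (26.27+25.84)/2 × 0.25 = 6.51375
  [10.75→13.75]: (25.84+21.13)/2 × 3 = 70.455
  Sum = 366.46875 mcg/mL·h
Extrapolated tail: C_last / k_e = 21.13 / 0.069 = 306.232
AUC_0→∞ = 366.46875 + 306.232 = 672.70075 mcg/mL·h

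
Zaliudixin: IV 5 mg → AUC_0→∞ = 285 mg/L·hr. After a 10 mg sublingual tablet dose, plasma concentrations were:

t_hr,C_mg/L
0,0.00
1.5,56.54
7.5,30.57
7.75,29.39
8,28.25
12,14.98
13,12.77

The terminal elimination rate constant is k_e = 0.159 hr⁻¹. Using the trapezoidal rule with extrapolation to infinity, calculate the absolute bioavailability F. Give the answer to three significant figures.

F = 0.876

Trapezoidal AUC_0→13 (sublingual tablet):
  [0→1.5]: (0.00+56.54)/2 × 1.5 = 42.405
  [1.5→7.5]: (56.54+30.57)/2 × 6 = 261.33
  [7.5→7.75]: (30.57+29.39)/2 × 0.25 = 7.495
  [7.75→8]: (29.39+28.25)/2 × 0.25 = 7.205
  [8→12]: (28.25+14.98)/2 × 4 = 86.46
  [12→13]: (14.98+12.77)/2 × 1 = 13.875
  Sum = 418.77 mg/L·hr
Tail: C_last/k_e = 12.77/0.159 = 80.314
AUC_0→∞ (sublingual tablet) = 418.77 + 80.314 = 499.084 mg/L·hr
F = (AUC_ev/D_ev)/(AUC_iv/D_iv) = (499.084/10)/(285/5) = 49.9084/57 = 0.8756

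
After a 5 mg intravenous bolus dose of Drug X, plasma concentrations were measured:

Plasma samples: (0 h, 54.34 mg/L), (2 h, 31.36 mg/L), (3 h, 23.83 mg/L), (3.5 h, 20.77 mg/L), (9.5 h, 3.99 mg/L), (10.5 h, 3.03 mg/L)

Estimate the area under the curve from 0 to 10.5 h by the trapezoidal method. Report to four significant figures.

AUC = 202.2 mg/L·h

Trapezoidal AUC_0→10.5:
  [0→2]: (54.34+31.36)/2 × 2 = 85.7
  [2→3]: (31.36+23.83)/2 × 1 = 27.595
  [3→3.5]: (23.83+20.77)/2 × 0.5 = 11.15
  [3.5→9.5]: (20.77+3.99)/2 × 6 = 74.28
  [9.5→10.5]: (3.99+3.03)/2 × 1 = 3.51
  Sum = 202.235 mg/L·h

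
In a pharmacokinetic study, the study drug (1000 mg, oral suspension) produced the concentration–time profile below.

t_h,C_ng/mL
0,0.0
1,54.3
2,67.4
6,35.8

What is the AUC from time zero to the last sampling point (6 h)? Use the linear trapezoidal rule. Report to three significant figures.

AUC = 294 ng/mL·h

Trapezoidal AUC_0→6:
  [0→1]: (0.0+54.3)/2 × 1 = 27.15
  [1→2]: (54.3+67.4)/2 × 1 = 60.85
  [2→6]: (67.4+35.8)/2 × 4 = 206.4
  Sum = 294.4 ng/mL·h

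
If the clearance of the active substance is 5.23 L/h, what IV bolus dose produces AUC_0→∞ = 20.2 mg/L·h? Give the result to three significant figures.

Dose = 106 mg

Dose_iv = CL × AUC_0→∞
     = 5.23 × 20.2 = 105.646 mg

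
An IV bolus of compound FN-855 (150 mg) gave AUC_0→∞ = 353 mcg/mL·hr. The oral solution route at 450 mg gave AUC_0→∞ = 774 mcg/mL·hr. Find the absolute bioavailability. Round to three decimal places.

F = 0.731

F = (AUC_ev / D_ev) / (AUC_iv / D_iv)
  = (774/450) / (353/150)
  = 1.72 / 2.35333 = 0.7309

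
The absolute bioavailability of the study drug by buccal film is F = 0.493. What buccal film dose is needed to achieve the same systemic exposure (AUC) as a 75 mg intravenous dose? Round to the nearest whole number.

D_buccal = 152 mg

For equal systemic exposure: F × D_ev = D_iv
D_ev = D_iv / F = 75 / 0.493 = 152.13 mg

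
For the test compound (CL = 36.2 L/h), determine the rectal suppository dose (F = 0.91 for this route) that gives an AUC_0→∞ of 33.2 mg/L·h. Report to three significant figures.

Dose = CL × AUC_0→∞ / F
     = 36.2 × 33.2 / 0.91 = 1320.7 mg

Dose = 1320 mg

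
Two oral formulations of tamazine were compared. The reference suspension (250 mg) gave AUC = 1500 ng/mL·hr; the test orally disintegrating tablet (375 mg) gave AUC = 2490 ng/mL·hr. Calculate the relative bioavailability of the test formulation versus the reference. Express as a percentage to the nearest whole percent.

F_rel = (AUC_test/D_test) / (AUC_ref/D_ref)
      = (2490/375) / (1500/250)
      = 6.64 / 6 = 1.1067 = 110.67%

F_rel = 111%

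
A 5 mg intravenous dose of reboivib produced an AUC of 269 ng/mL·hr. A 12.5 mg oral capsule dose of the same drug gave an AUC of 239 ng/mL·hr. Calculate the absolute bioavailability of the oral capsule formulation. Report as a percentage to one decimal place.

F = 35.5%

F = (AUC_ev / D_ev) / (AUC_iv / D_iv)
  = (239/12.5) / (269/5)
  = 19.12 / 53.8 = 0.3554
  = 35.54%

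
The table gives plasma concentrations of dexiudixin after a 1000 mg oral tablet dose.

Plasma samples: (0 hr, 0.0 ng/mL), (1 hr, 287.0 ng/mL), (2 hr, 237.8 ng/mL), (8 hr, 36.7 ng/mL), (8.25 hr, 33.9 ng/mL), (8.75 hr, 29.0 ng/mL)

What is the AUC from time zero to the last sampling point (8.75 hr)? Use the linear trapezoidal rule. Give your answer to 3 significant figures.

Trapezoidal AUC_0→8.75:
  [0→1]: (0.0+287.0)/2 × 1 = 143.5
  [1→2]: (287.0+237.8)/2 × 1 = 262.4
  [2→8]: (237.8+36.7)/2 × 6 = 823.5
  [8→8.25]: (36.7+33.9)/2 × 0.25 = 8.825
  [8.25→8.75]: (33.9+29.0)/2 × 0.5 = 15.725
  Sum = 1253.95 ng/mL·hr

AUC = 1250 ng/mL·hr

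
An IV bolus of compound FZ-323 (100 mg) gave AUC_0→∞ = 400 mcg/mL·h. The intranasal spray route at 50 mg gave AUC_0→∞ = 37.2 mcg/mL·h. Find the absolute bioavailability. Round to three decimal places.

F = 0.186

F = (AUC_ev / D_ev) / (AUC_iv / D_iv)
  = (37.2/50) / (400/100)
  = 0.744 / 4 = 0.1860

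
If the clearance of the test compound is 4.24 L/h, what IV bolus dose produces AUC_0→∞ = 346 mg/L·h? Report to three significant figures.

Dose_iv = CL × AUC_0→∞
     = 4.24 × 346 = 1467.04 mg

Dose = 1470 mg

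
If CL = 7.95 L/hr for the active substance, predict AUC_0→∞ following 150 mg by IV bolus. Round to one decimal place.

AUC = 18.9 mg/L·hr

AUC_0→∞ = Dose_iv / CL
        = 150 / 7.95 = 18.8679 mg/L·hr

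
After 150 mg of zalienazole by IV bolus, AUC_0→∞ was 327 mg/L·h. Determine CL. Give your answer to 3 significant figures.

CL = Dose_iv / AUC_0→∞
   = 150 / 327 = 0.458716 L/h

CL = 0.459 L/h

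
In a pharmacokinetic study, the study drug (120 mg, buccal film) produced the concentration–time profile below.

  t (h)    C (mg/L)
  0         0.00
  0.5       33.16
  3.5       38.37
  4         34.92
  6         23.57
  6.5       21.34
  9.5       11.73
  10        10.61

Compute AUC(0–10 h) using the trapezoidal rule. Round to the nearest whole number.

AUC = 259 mg/L·h

Trapezoidal AUC_0→10:
  [0→0.5]: (0.00+33.16)/2 × 0.5 = 8.29
  [0.5→3.5]: (33.16+38.37)/2 × 3 = 107.295
  [3.5→4]: (38.37+34.92)/2 × 0.5 = 18.3225
  [4→6]: (34.92+23.57)/2 × 2 = 58.49
  [6→6.5]: (23.57+21.34)/2 × 0.5 = 11.2275
  [6.5→9.5]: (21.34+11.73)/2 × 3 = 49.605
  [9.5→10]: (11.73+10.61)/2 × 0.5 = 5.585
  Sum = 258.815 mg/L·h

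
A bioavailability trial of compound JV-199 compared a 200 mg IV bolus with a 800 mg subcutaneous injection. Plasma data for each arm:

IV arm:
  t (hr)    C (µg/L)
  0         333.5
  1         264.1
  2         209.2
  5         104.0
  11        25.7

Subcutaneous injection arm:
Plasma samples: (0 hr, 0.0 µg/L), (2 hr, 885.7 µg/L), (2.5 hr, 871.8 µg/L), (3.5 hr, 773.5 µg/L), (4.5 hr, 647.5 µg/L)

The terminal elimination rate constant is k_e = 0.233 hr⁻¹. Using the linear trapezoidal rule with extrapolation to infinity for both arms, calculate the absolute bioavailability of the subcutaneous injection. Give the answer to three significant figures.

F = 0.937

Trapezoidal AUC_0→11 (IV):
  [0→1]: (333.5+264.1)/2 × 1 = 298.8
  [1→2]: (264.1+209.2)/2 × 1 = 236.65
  [2→5]: (209.2+104.0)/2 × 3 = 469.8
  [5→11]: (104.0+25.7)/2 × 6 = 389.1
  Sum = 1394.35 µg/L·hr
IV tail: 25.7/0.233 = 110.300; AUC_iv,0→∞ = 1394.35 + 110.300 = 1504.65 µg/L·hr
Trapezoidal AUC_0→4.5 (subcutaneous injection):
  [0→2]: (0.0+885.7)/2 × 2 = 885.7
  [2→2.5]: (885.7+871.8)/2 × 0.5 = 439.375
  [2.5→3.5]: (871.8+773.5)/2 × 1 = 822.65
  [3.5→4.5]: (773.5+647.5)/2 × 1 = 710.5
  Sum = 2858.225 µg/L·hr
subcutaneous injection tail: 647.5/0.233 = 2778.970; AUC_ev,0→∞ = 2858.225 + 2778.970 = 5637.195 µg/L·hr
F = (AUC_ev/D_ev)/(AUC_iv/D_iv) = (5637.195/800)/(1504.65/200) = 7.04649/7.52325 = 0.9366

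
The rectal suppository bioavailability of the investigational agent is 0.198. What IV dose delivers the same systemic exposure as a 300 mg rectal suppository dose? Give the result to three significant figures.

Systemic exposure from an extravascular dose = F × D_ev, so the equivalent IV dose is F × D_ev.
D_iv = F × D_ev = 0.198 × 300 = 59.4 mg

D_iv = 59.4 mg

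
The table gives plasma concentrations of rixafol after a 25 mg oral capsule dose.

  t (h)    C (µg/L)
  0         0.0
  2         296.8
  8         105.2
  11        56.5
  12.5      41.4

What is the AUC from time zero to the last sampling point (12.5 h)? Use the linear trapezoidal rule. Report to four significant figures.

Trapezoidal AUC_0→12.5:
  [0→2]: (0.0+296.8)/2 × 2 = 296.8
  [2→8]: (296.8+105.2)/2 × 6 = 1206.0
  [8→11]: (105.2+56.5)/2 × 3 = 242.55
  [11→12.5]: (56.5+41.4)/2 × 1.5 = 73.425
  Sum = 1818.775 µg/L·h

AUC = 1819 µg/L·h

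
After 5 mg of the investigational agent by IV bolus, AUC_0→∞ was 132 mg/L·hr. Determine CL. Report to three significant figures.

CL = Dose_iv / AUC_0→∞
   = 5 / 132 = 0.0378788 L/hr

CL = 0.0379 L/hr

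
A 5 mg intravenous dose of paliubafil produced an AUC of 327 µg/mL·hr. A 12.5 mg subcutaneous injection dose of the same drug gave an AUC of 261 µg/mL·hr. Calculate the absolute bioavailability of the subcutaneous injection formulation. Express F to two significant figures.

F = 0.32

F = (AUC_ev / D_ev) / (AUC_iv / D_iv)
  = (261/12.5) / (327/5)
  = 20.88 / 65.4 = 0.3193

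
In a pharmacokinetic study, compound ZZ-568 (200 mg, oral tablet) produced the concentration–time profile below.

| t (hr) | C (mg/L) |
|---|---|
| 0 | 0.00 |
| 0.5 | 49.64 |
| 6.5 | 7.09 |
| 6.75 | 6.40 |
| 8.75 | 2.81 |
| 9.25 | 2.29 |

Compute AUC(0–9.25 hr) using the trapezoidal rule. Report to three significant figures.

Trapezoidal AUC_0→9.25:
  [0→0.5]: (0.00+49.64)/2 × 0.5 = 12.41
  [0.5→6.5]: (49.64+7.09)/2 × 6 = 170.19
  [6.5→6.75]: (7.09+6.40)/2 × 0.25 = 1.68625
  [6.75→8.75]: (6.40+2.81)/2 × 2 = 9.21
  [8.75→9.25]: (2.81+2.29)/2 × 0.5 = 1.275
  Sum = 194.77125 mg/L·hr

AUC = 195 mg/L·hr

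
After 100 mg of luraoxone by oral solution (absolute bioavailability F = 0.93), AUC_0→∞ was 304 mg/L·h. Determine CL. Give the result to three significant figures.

CL = F × Dose / AUC_0→∞
   = 0.93 × 100 / 304 = 0.305921 L/h

CL = 0.306 L/h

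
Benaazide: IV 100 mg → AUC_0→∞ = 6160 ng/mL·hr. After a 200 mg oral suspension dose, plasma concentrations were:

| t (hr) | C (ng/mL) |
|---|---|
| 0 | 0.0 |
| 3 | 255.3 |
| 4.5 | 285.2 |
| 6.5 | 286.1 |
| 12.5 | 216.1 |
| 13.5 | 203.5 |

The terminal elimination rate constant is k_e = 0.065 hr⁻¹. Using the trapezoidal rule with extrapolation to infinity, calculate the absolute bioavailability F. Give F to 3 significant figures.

Trapezoidal AUC_0→13.5 (oral suspension):
  [0→3]: (0.0+255.3)/2 × 3 = 382.95
  [3→4.5]: (255.3+285.2)/2 × 1.5 = 405.375
  [4.5→6.5]: (285.2+286.1)/2 × 2 = 571.3
  [6.5→12.5]: (286.1+216.1)/2 × 6 = 1506.6
  [12.5→13.5]: (216.1+203.5)/2 × 1 = 209.8
  Sum = 3076.025 ng/mL·hr
Tail: C_last/k_e = 203.5/0.065 = 3130.769
AUC_0→∞ (oral suspension) = 3076.025 + 3130.769 = 6206.794 ng/mL·hr
F = (AUC_ev/D_ev)/(AUC_iv/D_iv) = (6206.794/200)/(6160/100) = 31.03397/61.6 = 0.5038

F = 0.504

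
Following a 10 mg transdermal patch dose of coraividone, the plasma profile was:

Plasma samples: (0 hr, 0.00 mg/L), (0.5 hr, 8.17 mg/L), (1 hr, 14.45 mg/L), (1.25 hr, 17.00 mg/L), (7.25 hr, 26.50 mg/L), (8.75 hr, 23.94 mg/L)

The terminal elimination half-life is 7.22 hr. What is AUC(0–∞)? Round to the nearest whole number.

Trapezoidal AUC_0→8.75:
  [0→0.5]: (0.00+8.17)/2 × 0.5 = 2.0425
  [0.5→1]: (8.17+14.45)/2 × 0.5 = 5.655
  [1→1.25]: (14.45+17.00)/2 × 0.25 = 3.93125
  [1.25→7.25]: (17.00+26.50)/2 × 6 = 130.5
  [7.25→8.75]: (26.50+23.94)/2 × 1.5 = 37.83
  Sum = 179.95875 mg/L·hr
k_e = ln2 / t½ = 0.693147 / 7.22 = 0.0960 hr^-1
Extrapolated tail: C_last / k_e = 23.94 / 0.096 = 249.375
AUC_0→∞ = 179.95875 + 249.375 = 429.33375 mg/L·hr

AUC = 429 mg/L·hr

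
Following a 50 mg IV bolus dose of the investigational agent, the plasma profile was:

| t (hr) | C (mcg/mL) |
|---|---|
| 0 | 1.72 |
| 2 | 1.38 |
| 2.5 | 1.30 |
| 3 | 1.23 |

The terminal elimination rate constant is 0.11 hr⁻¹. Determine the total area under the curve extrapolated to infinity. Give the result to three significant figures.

AUC = 15.6 mcg/mL·hr

Trapezoidal AUC_0→3:
  [0→2]: (1.72+1.38)/2 × 2 = 3.1
  [2→2.5]: (1.38+1.30)/2 × 0.5 = 0.67
  [2.5→3]: (1.30+1.23)/2 × 0.5 = 0.6325
  Sum = 4.4025 mcg/mL·hr
Extrapolated tail: C_last / k_e = 1.23 / 0.11 = 11.182
AUC_0→∞ = 4.4025 + 11.182 = 15.5845 mcg/mL·hr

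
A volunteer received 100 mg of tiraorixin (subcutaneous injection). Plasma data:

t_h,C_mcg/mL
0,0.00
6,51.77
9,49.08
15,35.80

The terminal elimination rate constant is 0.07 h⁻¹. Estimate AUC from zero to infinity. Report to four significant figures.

AUC = 1073 mcg/mL·h

Trapezoidal AUC_0→15:
  [0→6]: (0.00+51.77)/2 × 6 = 155.31
  [6→9]: (51.77+49.08)/2 × 3 = 151.275
  [9→15]: (49.08+35.80)/2 × 6 = 254.64
  Sum = 561.225 mcg/mL·h
Extrapolated tail: C_last / k_e = 35.80 / 0.07 = 511.429
AUC_0→∞ = 561.225 + 511.429 = 1072.654 mcg/mL·h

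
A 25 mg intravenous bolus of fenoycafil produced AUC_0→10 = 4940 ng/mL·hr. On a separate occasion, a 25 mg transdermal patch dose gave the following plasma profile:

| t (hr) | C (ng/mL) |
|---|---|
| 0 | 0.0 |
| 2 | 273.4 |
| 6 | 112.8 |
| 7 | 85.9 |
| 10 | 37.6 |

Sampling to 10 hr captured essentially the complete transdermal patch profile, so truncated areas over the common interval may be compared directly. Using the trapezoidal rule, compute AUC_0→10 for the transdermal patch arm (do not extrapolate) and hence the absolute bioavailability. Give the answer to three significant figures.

Trapezoidal AUC_0→10 (transdermal patch):
  [0→2]: (0.0+273.4)/2 × 2 = 273.4
  [2→6]: (273.4+112.8)/2 × 4 = 772.4
  [6→7]: (112.8+85.9)/2 × 1 = 99.35
  [7→10]: (85.9+37.6)/2 × 3 = 185.25
  Sum = 1330.4 ng/mL·hr
F = (AUC_ev/D_ev)/(AUC_iv/D_iv) = (1330.4/25)/(4940/25) = 53.216/197.6 = 0.2693

F = 0.269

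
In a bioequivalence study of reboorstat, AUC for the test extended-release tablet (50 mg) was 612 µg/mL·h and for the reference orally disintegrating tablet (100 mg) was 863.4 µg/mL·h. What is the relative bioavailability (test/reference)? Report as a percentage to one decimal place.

F_rel = (AUC_test/D_test) / (AUC_ref/D_ref)
      = (612/50) / (863.4/100)
      = 12.24 / 8.634 = 1.4177 = 141.77%

F_rel = 141.8%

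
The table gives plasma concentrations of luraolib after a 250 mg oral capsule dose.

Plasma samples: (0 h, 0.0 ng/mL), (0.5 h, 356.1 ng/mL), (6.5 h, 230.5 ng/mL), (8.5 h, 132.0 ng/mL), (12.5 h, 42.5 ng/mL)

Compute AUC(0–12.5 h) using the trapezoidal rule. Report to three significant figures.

AUC = 2560 ng/mL·h

Trapezoidal AUC_0→12.5:
  [0→0.5]: (0.0+356.1)/2 × 0.5 = 89.025
  [0.5→6.5]: (356.1+230.5)/2 × 6 = 1759.8
  [6.5→8.5]: (230.5+132.0)/2 × 2 = 362.5
  [8.5→12.5]: (132.0+42.5)/2 × 4 = 349.0
  Sum = 2560.325 ng/mL·h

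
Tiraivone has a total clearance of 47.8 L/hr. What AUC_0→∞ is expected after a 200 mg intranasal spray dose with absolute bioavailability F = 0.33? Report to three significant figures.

AUC_0→∞ = F × Dose / CL
        = 0.33 × 200 / 47.8 = 1.38075 mg/L·hr

AUC = 1.38 mg/L·hr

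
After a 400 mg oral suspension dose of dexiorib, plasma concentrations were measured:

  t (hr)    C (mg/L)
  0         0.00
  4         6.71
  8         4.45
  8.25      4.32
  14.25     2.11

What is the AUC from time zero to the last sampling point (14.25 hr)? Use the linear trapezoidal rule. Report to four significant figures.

Trapezoidal AUC_0→14.25:
  [0→4]: (0.00+6.71)/2 × 4 = 13.42
  [4→8]: (6.71+4.45)/2 × 4 = 22.32
  [8→8.25]: (4.45+4.32)/2 × 0.25 = 1.09625
  [8.25→14.25]: (4.32+2.11)/2 × 6 = 19.29
  Sum = 56.12625 mg/L·hr

AUC = 56.13 mg/L·hr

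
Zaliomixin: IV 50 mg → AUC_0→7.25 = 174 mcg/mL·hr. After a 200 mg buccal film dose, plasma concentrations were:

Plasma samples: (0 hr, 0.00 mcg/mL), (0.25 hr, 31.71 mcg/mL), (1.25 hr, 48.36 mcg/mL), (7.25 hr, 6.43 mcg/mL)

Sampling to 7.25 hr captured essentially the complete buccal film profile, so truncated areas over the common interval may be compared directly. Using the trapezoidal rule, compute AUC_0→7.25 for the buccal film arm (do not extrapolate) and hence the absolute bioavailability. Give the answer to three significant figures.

Trapezoidal AUC_0→7.25 (buccal film):
  [0→0.25]: (0.00+31.71)/2 × 0.25 = 3.96375
  [0.25→1.25]: (31.71+48.36)/2 × 1 = 40.035
  [1.25→7.25]: (48.36+6.43)/2 × 6 = 164.37
  Sum = 208.36875 mcg/mL·hr
F = (AUC_ev/D_ev)/(AUC_iv/D_iv) = (208.36875/200)/(174/50) = 1.04184/3.48 = 0.2994

F = 0.299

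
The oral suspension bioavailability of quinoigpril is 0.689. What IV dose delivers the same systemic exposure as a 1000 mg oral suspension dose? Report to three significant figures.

Systemic exposure from an extravascular dose = F × D_ev, so the equivalent IV dose is F × D_ev.
D_iv = F × D_ev = 0.689 × 1000 = 689 mg

D_iv = 689 mg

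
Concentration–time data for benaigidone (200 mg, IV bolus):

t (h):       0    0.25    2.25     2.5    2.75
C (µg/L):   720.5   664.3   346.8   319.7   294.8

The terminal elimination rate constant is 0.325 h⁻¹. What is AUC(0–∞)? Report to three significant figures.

AUC = 2250 µg/L·h

Trapezoidal AUC_0→2.75:
  [0→0.25]: (720.5+664.3)/2 × 0.25 = 173.1
  [0.25→2.25]: (664.3+346.8)/2 × 2 = 1011.1
  [2.25→2.5]: (346.8+319.7)/2 × 0.25 = 83.3125
  [2.5→2.75]: (319.7+294.8)/2 × 0.25 = 76.8125
  Sum = 1344.325 µg/L·h
Extrapolated tail: C_last / k_e = 294.8 / 0.325 = 907.077
AUC_0→∞ = 1344.325 + 907.077 = 2251.402 µg/L·h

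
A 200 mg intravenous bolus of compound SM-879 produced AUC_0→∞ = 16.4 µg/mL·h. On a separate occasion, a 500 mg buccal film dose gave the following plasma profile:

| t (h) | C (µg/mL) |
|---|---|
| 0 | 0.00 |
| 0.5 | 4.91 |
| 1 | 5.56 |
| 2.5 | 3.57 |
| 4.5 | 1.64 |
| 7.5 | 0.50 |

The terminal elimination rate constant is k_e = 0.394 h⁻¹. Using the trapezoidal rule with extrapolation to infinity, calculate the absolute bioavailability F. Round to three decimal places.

Trapezoidal AUC_0→7.5 (buccal film):
  [0→0.5]: (0.00+4.91)/2 × 0.5 = 1.2275
  [0.5→1]: (4.91+5.56)/2 × 0.5 = 2.6175
  [1→2.5]: (5.56+3.57)/2 × 1.5 = 6.8475
  [2.5→4.5]: (3.57+1.64)/2 × 2 = 5.21
  [4.5→7.5]: (1.64+0.50)/2 × 3 = 3.21
  Sum = 19.1125 µg/mL·h
Tail: C_last/k_e = 0.50/0.394 = 1.269
AUC_0→∞ (buccal film) = 19.1125 + 1.269 = 20.3815 µg/mL·h
F = (AUC_ev/D_ev)/(AUC_iv/D_iv) = (20.3815/500)/(16.4/200) = 0.040763/0.082 = 0.4971

F = 0.497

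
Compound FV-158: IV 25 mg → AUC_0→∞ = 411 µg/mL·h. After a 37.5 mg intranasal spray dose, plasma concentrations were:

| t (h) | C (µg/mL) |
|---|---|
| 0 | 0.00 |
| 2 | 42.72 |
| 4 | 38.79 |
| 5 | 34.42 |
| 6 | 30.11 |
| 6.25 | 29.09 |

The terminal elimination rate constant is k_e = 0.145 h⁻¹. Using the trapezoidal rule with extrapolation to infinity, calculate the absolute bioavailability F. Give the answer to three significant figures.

Trapezoidal AUC_0→6.25 (intranasal spray):
  [0→2]: (0.00+42.72)/2 × 2 = 42.72
  [2→4]: (42.72+38.79)/2 × 2 = 81.51
  [4→5]: (38.79+34.42)/2 × 1 = 36.605
  [5→6]: (34.42+30.11)/2 × 1 = 32.265
  [6→6.25]: (30.11+29.09)/2 × 0.25 = 7.4
  Sum = 200.5 µg/mL·h
Tail: C_last/k_e = 29.09/0.145 = 200.621
AUC_0→∞ (intranasal spray) = 200.5 + 200.621 = 401.121 µg/mL·h
F = (AUC_ev/D_ev)/(AUC_iv/D_iv) = (401.121/37.5)/(411/25) = 10.69656/16.44 = 0.6506

F = 0.651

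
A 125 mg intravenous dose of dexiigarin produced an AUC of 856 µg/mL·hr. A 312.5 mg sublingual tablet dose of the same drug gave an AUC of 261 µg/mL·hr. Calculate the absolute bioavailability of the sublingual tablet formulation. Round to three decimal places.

F = 0.122

F = (AUC_ev / D_ev) / (AUC_iv / D_iv)
  = (261/312.5) / (856/125)
  = 0.8352 / 6.848 = 0.1220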